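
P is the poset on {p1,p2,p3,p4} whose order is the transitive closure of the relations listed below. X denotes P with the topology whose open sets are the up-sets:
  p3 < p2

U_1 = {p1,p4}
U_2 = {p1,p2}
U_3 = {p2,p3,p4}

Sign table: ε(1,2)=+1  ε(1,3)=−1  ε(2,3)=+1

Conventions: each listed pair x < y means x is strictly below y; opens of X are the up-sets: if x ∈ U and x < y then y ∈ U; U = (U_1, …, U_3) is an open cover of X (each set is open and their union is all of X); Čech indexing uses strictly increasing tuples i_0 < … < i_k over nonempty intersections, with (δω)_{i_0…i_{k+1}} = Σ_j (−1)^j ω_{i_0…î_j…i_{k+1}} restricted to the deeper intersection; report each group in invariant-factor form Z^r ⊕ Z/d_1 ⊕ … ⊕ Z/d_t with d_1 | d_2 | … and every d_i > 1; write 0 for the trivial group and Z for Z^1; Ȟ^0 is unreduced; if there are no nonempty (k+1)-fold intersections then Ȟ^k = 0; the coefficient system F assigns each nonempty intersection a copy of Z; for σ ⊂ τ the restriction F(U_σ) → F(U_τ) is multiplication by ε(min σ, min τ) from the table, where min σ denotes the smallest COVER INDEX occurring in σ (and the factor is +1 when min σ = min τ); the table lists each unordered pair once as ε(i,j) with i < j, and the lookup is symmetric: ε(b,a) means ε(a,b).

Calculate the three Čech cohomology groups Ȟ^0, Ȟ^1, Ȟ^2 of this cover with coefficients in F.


nonempty overlaps:
  U12={p1} U13={p4} U23={p2}
C dims 3,3; δ0: rk 3, SNF 1^2·2
degree 0: 3−3−0 = 0 → Ȟ^0 ≅ 0
degree 1: 3−0−3 = 0 plus torsion [2] → Ȟ^1 ≅ Z/2
degree 2: 0−0−0 = 0 → Ȟ^2 ≅ 0

Ȟ^0 ≅ 0, Ȟ^1 ≅ Z/2, Ȟ^2 ≅ 0


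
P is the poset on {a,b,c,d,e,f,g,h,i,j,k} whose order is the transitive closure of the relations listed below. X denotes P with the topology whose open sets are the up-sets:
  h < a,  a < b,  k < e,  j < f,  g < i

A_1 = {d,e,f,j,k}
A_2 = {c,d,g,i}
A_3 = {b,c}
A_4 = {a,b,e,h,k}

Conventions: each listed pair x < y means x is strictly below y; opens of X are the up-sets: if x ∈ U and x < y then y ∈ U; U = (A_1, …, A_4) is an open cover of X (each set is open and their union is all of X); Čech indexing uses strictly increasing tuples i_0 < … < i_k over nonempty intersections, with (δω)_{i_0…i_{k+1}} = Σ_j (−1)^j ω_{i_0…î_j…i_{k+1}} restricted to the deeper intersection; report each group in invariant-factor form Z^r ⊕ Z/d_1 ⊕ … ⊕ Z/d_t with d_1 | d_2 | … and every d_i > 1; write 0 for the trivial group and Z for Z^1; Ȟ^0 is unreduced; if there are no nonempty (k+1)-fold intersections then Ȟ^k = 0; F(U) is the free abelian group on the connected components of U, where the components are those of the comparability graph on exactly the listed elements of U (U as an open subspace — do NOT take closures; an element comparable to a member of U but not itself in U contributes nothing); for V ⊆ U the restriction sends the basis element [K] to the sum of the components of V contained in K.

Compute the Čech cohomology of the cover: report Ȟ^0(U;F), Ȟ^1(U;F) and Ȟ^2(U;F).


Ȟ^0 ≅ Z^6; Ȟ^1 ≅ 0; Ȟ^2 ≅ 0

nonempty overlaps:
  A12={d} A14={e,k} A23={c} A34={b}
components per intersection:
  A1: {d} {e,k} {f,j}
  A2: {c} {d} {g,i}
  A3: {b} {c}
  A4: {a,b,h} {e,k}
  A12: {d}
  A14: {e,k}
  A23: {c}
  A34: {b}
C dims 10,4; δ0: rk 4, SNF 1^4
degree 0: 10−4−0 = 6 → Ȟ^0 ≅ Z^6
degree 1: 4−0−4 = 0 → Ȟ^1 ≅ 0
degree 2: 0−0−0 = 0 → Ȟ^2 ≅ 0


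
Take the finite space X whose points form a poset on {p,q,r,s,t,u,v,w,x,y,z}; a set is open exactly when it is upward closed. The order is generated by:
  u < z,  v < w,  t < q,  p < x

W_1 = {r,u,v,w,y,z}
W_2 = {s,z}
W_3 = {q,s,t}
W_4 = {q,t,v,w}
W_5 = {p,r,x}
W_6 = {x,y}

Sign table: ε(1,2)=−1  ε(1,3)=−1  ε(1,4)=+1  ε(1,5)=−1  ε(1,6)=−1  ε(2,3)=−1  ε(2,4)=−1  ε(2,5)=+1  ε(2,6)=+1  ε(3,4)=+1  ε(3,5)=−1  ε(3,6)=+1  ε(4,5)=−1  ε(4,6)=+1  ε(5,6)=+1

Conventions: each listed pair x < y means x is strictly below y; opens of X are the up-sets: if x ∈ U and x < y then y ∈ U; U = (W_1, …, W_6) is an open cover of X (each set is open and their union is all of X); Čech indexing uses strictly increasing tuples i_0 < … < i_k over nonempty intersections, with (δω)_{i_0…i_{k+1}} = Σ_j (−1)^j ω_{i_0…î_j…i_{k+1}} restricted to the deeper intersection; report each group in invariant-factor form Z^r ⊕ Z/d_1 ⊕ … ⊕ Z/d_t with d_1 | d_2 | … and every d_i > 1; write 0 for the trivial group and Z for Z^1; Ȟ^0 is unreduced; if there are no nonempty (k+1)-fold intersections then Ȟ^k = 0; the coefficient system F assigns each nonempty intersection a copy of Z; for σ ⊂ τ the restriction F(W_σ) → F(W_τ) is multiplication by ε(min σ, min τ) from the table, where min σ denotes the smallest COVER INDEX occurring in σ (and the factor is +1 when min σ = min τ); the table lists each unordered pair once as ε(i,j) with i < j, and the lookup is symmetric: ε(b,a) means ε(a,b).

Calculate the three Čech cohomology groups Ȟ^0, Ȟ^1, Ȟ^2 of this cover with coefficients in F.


nonempty intersections:
  W12={z} W14={v,w} W15={r} W16={y} W23={s} W34={q,t} W56={x}
C dims 6,7; δ0: rk 5, SNF 1^5
Ȟ^0: (6−5)−0=1 ⇒ Z
Ȟ^1: (7−0)−5=2 ⇒ Z^2
Ȟ^2: (0−0)−0=0 ⇒ 0

Ȟ^0(U;F) ≅ Z, Ȟ^1(U;F) ≅ Z^2 and Ȟ^2(U;F) ≅ 0


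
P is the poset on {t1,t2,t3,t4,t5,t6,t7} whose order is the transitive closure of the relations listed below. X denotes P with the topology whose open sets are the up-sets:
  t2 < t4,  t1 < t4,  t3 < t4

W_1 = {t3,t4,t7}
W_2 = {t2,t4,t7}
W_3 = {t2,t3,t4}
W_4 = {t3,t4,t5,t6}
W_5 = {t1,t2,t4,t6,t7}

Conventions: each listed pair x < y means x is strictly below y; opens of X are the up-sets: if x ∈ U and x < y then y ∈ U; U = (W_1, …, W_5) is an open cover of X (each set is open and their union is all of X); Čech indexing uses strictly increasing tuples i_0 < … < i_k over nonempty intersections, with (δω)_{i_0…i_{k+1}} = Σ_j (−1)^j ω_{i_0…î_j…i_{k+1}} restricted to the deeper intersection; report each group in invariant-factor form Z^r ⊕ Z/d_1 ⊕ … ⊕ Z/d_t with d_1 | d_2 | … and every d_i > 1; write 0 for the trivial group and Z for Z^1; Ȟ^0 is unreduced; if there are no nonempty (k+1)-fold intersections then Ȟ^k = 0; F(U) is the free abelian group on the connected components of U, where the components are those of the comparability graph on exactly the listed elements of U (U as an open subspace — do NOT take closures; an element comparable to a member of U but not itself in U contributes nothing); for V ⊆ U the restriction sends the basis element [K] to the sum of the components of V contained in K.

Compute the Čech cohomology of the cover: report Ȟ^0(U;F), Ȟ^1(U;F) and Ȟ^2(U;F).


cover nerve:
  W12={t4,t7} W13={t3,t4} W14={t3,t4} W15={t4,t7} W23={t2,t4} W24={t4} W25={t2,t4,t7} W34={t3,t4} W35={t2,t4} W45={t4,t6}
  W123={t4} W124={t4} W125={t4,t7} W134={t3,t4} W135={t4} W145={t4} W234={t4} W235={t2,t4} W245={t4} W345={t4}
  W1234={t4} W1235={t4} W1245={t4} W1345={t4} W2345={t4}
  W12345={t4}
components per intersection:
  W1: {t3,t4} {t7}
  W2: {t2,t4} {t7}
  W3: {t2,t3,t4}
  W4: {t3,t4} {t5} {t6}
  W5: {t1,t2,t4} {t6} {t7}
  W12: {t4} {t7}
  W13: {t3,t4}
  W14: {t3,t4}
  W15: {t4} {t7}
  W23: {t2,t4}
  W24: {t4}
  W25: {t2,t4} {t7}
  W34: {t3,t4}
  W35: {t2,t4}
  W45: {t4} {t6}
  W123: {t4}
  W124: {t4}
  W125: {t4} {t7}
  W134: {t3,t4}
  W135: {t4}
  W145: {t4}
  W234: {t4}
  W235: {t2,t4}
  W245: {t4}
  W345: {t4}
  W1234: {t4}
  W1235: {t4}
  W1245: {t4}
  W1345: {t4}
  W2345: {t4}
  W12345: {t4}
C dims 11,14,11,5; δ0: rk 7, SNF 1^7; δ1: rk 7, SNF 1^7; δ2: rk 4, SNF 1^4
Ȟ^0: (11−7)−0=4 ⇒ Z^4
Ȟ^1: (14−7)−7=0 ⇒ 0
Ȟ^2: (11−4)−7=0 ⇒ 0

Ȟ^0(U;F) ≅ Z^4; Ȟ^1(U;F) ≅ 0; Ȟ^2(U;F) ≅ 0


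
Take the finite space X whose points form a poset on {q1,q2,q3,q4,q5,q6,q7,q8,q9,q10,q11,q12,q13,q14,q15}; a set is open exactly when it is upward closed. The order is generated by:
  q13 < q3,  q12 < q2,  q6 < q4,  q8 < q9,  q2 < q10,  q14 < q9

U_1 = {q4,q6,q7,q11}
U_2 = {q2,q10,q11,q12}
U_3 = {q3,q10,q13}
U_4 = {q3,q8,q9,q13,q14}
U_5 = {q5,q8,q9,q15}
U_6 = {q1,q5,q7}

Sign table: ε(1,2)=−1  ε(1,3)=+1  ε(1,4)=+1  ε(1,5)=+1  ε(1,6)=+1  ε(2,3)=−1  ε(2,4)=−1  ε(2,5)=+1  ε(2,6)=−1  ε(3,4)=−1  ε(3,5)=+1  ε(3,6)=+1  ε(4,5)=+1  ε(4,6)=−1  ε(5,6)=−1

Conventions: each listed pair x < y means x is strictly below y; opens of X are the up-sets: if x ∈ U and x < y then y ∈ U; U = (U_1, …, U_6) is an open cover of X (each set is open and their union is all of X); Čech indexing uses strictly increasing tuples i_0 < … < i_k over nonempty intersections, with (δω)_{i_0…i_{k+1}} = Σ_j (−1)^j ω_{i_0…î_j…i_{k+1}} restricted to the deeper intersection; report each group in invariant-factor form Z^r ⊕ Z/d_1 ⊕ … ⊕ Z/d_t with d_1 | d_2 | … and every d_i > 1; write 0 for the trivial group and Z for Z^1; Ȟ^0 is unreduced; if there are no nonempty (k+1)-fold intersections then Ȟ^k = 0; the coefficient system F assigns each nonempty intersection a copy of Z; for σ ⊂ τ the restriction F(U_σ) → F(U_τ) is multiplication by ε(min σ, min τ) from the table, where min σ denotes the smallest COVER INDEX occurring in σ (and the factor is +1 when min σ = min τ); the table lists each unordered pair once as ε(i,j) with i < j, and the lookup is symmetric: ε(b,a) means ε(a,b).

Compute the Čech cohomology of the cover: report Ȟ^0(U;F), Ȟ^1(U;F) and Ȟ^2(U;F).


Ȟ^0 = Z; Ȟ^1 = Z; Ȟ^2 = 0

nonempty intersections:
  U12={q11} U16={q7} U23={q10} U34={q3,q13} U45={q8,q9} U56={q5}
C dims 6,6; δ0: rk 5, SNF 1^5
Ȟ^0: (6−5)−0=1 ⇒ Z
Ȟ^1: (6−0)−5=1 ⇒ Z
Ȟ^2: (0−0)−0=0 ⇒ 0


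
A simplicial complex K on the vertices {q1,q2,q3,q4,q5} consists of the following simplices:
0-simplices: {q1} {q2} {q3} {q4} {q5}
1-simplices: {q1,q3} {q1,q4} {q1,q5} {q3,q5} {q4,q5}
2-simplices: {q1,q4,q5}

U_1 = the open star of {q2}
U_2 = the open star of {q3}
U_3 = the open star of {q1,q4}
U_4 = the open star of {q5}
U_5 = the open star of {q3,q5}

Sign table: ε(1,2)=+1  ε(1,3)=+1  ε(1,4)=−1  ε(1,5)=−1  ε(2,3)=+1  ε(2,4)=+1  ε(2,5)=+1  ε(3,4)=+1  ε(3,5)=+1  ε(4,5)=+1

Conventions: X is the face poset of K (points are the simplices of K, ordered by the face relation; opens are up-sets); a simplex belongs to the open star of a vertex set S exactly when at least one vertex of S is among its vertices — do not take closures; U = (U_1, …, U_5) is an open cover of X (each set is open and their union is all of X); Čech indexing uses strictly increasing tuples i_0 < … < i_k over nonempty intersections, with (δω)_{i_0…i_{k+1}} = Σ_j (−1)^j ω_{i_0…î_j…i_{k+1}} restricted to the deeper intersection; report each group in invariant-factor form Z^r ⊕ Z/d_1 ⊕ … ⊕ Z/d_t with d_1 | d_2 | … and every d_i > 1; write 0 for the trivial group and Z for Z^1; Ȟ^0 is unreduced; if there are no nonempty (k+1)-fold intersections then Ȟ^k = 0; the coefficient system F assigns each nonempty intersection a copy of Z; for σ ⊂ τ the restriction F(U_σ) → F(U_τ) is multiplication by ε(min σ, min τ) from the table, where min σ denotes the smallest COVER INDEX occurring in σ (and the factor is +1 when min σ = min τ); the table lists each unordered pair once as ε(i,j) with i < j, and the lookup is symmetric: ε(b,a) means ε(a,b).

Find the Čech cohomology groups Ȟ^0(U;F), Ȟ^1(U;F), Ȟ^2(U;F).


nonempty overlaps:
  U1={{q2}} U2={{q3},{q1,q3},{q3,q5}} U3={{q1},{q4},{q1,q3},{q1,q4},{q1,q5},{q4,q5},{q1,q4,q5}} U4={{q5},{q1,q5},{q3,q5},{q4,q5},{q1,q4,q5}} U5={{q3},{q5},{q1,q3},{q1,q5},{q3,q5},{q4,q5},{q1,q4,q5}}
  U23={{q1,q3}} U24={{q3,q5}} U25={{q3},{q1,q3},{q3,q5}} U34={{q1,q5},{q4,q5},{q1,q4,q5}} U35={{q1,q3},{q1,q5},{q4,q5},{q1,q4,q5}} U45={{q5},{q1,q5},{q3,q5},{q4,q5},{q1,q4,q5}}
  U235={{q1,q3}} U245={{q3,q5}} U345={{q1,q5},{q4,q5},{q1,q4,q5}}
C dims 5,6,3; δ0: rk 3, SNF 1^3; δ1: rk 3, SNF 1^3
degree 0: 5−3−0 = 2 → Ȟ^0 ≅ Z^2
degree 1: 6−3−3 = 0 → Ȟ^1 ≅ 0
degree 2: 3−0−3 = 0 → Ȟ^2 ≅ 0

Ȟ^0 = Z^2,  Ȟ^1 = 0,  Ȟ^2 = 0


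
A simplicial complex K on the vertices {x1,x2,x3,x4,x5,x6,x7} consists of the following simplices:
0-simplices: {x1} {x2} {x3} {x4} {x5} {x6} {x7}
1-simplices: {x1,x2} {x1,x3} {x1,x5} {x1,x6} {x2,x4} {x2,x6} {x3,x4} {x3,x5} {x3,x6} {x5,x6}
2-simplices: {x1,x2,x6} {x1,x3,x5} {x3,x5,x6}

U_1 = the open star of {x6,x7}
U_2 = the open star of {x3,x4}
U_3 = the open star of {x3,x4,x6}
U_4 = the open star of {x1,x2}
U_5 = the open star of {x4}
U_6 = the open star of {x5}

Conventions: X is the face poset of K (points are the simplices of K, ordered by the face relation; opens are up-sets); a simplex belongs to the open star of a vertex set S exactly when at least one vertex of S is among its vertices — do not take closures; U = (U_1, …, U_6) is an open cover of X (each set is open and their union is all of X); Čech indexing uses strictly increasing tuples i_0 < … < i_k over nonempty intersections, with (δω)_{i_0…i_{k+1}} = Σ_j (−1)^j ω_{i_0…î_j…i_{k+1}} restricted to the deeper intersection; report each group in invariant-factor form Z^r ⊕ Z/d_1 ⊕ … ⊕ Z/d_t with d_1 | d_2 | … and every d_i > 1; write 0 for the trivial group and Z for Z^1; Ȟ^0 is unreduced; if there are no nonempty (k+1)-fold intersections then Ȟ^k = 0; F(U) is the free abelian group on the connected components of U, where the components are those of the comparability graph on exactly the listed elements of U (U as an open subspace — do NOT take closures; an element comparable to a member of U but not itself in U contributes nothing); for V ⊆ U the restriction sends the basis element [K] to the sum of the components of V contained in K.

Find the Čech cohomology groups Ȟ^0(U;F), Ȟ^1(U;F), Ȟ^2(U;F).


nerve simplices:
  U1={{x6},{x7},{x1,x6},{x2,x6},{x3,x6},{x5,x6},{x1,x2,x6},{x3,x5,x6}} U2={{x3},{x4},{x1,x3},{x2,x4},{x3,x4},{x3,x5},{x3,x6},{x1,x3,x5},{x3,x5,x6}} U3={{x3},{x4},{x6},{x1,x3},{x1,x6},{x2,x4},{x2,x6},{x3,x4},{x3,x5},{x3,x6},{x5,x6},{x1,x2,x6},{x1,x3,x5},{x3,x5,x6}} U4={{x1},{x2},{x1,x2},{x1,x3},{x1,x5},{x1,x6},{x2,x4},{x2,x6},{x1,x2,x6},{x1,x3,x5}} U5={{x4},{x2,x4},{x3,x4}} U6={{x5},{x1,x5},{x3,x5},{x5,x6},{x1,x3,x5},{x3,x5,x6}}
  U12={{x3,x6},{x3,x5,x6}} U13={{x6},{x1,x6},{x2,x6},{x3,x6},{x5,x6},{x1,x2,x6},{x3,x5,x6}} U14={{x1,x6},{x2,x6},{x1,x2,x6}} U16={{x5,x6},{x3,x5,x6}} U23={{x3},{x4},{x1,x3},{x2,x4},{x3,x4},{x3,x5},{x3,x6},{x1,x3,x5},{x3,x5,x6}} U24={{x1,x3},{x2,x4},{x1,x3,x5}} U25={{x4},{x2,x4},{x3,x4}} U26={{x3,x5},{x1,x3,x5},{x3,x5,x6}} U34={{x1,x3},{x1,x6},{x2,x4},{x2,x6},{x1,x2,x6},{x1,x3,x5}} U35={{x4},{x2,x4},{x3,x4}} U36={{x3,x5},{x5,x6},{x1,x3,x5},{x3,x5,x6}} U45={{x2,x4}} U46={{x1,x5},{x1,x3,x5}}
  U123={{x3,x6},{x3,x5,x6}} U126={{x3,x5,x6}} U134={{x1,x6},{x2,x6},{x1,x2,x6}} U136={{x5,x6},{x3,x5,x6}} U234={{x1,x3},{x2,x4},{x1,x3,x5}} U235={{x4},{x2,x4},{x3,x4}} U236={{x3,x5},{x1,x3,x5},{x3,x5,x6}} U245={{x2,x4}} U246={{x1,x3,x5}} U345={{x2,x4}} U346={{x1,x3,x5}}
  U1236={{x3,x5,x6}} U2345={{x2,x4}} U2346={{x1,x3,x5}}
components per intersection:
  U1: {{x6},{x1,x6},{x2,x6},{x3,x6},{x5,x6},{x1,x2,x6},{x3,x5,x6}} {{x7}}
  U2: {{x3},{x4},{x1,x3},{x2,x4},{x3,x4},{x3,x5},{x3,x6},{x1,x3,x5},{x3,x5,x6}}
  U3: {{x3},{x4},{x6},{x1,x3},{x1,x6},{x2,x4},{x2,x6},{x3,x4},{x3,x5},{x3,x6},{x5,x6},{x1,x2,x6},{x1,x3,x5},{x3,x5,x6}}
  U4: {{x1},{x2},{x1,x2},{x1,x3},{x1,x5},{x1,x6},{x2,x4},{x2,x6},{x1,x2,x6},{x1,x3,x5}}
  U5: {{x4},{x2,x4},{x3,x4}}
  U6: {{x5},{x1,x5},{x3,x5},{x5,x6},{x1,x3,x5},{x3,x5,x6}}
  U12: {{x3,x6},{x3,x5,x6}}
  U13: {{x6},{x1,x6},{x2,x6},{x3,x6},{x5,x6},{x1,x2,x6},{x3,x5,x6}}
  U14: {{x1,x6},{x2,x6},{x1,x2,x6}}
  U16: {{x5,x6},{x3,x5,x6}}
  U23: {{x3},{x4},{x1,x3},{x2,x4},{x3,x4},{x3,x5},{x3,x6},{x1,x3,x5},{x3,x5,x6}}
  U24: {{x1,x3},{x1,x3,x5}} {{x2,x4}}
  U25: {{x4},{x2,x4},{x3,x4}}
  U26: {{x3,x5},{x1,x3,x5},{x3,x5,x6}}
  U34: {{x1,x3},{x1,x3,x5}} {{x1,x6},{x2,x6},{x1,x2,x6}} {{x2,x4}}
  U35: {{x4},{x2,x4},{x3,x4}}
  U36: {{x3,x5},{x5,x6},{x1,x3,x5},{x3,x5,x6}}
  U45: {{x2,x4}}
  U46: {{x1,x5},{x1,x3,x5}}
  U123: {{x3,x6},{x3,x5,x6}}
  U126: {{x3,x5,x6}}
  U134: {{x1,x6},{x2,x6},{x1,x2,x6}}
  U136: {{x5,x6},{x3,x5,x6}}
  U234: {{x1,x3},{x1,x3,x5}} {{x2,x4}}
  U235: {{x4},{x2,x4},{x3,x4}}
  U236: {{x3,x5},{x1,x3,x5},{x3,x5,x6}}
  U245: {{x2,x4}}
  U246: {{x1,x3,x5}}
  U345: {{x2,x4}}
  U346: {{x1,x3,x5}}
  U1236: {{x3,x5,x6}}
  U2345: {{x2,x4}}
  U2346: {{x1,x3,x5}}
C dims 7,16,12,3; δ0: rk 5, SNF 1^5; δ1: rk 9, SNF 1^9; δ2: rk 3, SNF 1^3
degree 0: 7−5−0 = 2 → Ȟ^0 ≅ Z^2
degree 1: 16−9−5 = 2 → Ȟ^1 ≅ Z^2
degree 2: 12−3−9 = 0 → Ȟ^2 ≅ 0

Ȟ^0(U;F) ≅ Z^2, Ȟ^1(U;F) ≅ Z^2 and Ȟ^2(U;F) ≅ 0


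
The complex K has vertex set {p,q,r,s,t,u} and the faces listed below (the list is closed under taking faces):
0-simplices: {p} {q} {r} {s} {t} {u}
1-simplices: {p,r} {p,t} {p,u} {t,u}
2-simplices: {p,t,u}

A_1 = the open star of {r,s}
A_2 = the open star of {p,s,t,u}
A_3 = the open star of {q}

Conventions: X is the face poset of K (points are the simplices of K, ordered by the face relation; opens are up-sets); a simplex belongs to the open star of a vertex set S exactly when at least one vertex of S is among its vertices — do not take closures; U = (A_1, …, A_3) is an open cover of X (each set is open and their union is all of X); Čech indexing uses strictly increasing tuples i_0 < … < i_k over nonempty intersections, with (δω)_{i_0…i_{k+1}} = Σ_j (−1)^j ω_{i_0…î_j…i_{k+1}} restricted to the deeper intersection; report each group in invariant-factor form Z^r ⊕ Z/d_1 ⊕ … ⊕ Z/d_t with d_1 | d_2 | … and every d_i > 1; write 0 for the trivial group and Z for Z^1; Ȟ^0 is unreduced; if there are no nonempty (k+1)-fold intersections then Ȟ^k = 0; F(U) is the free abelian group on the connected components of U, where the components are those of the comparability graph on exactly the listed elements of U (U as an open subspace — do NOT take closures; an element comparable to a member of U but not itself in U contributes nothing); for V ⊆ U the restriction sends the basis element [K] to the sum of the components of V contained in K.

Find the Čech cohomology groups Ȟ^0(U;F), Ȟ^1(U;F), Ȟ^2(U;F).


cover nerve:
  A1={{r},{s},{p,r}} A2={{p},{s},{t},{u},{p,r},{p,t},{p,u},{t,u},{p,t,u}} A3={{q}}
  A12={{s},{p,r}}
components per intersection:
  A1: {{r},{p,r}} {{s}}
  A2: {{p},{t},{u},{p,r},{p,t},{p,u},{t,u},{p,t,u}} {{s}}
  A3: {{q}}
  A12: {{s}} {{p,r}}
C dims 5,2; δ0: rk 2, SNF 1^2
Ȟ^0: (5−2)−0=3 ⇒ Z^3
Ȟ^1: (2−0)−2=0 ⇒ 0
Ȟ^2: (0−0)−0=0 ⇒ 0

Ȟ^0(U;F) ≅ Z^3, Ȟ^1(U;F) ≅ 0 and Ȟ^2(U;F) ≅ 0


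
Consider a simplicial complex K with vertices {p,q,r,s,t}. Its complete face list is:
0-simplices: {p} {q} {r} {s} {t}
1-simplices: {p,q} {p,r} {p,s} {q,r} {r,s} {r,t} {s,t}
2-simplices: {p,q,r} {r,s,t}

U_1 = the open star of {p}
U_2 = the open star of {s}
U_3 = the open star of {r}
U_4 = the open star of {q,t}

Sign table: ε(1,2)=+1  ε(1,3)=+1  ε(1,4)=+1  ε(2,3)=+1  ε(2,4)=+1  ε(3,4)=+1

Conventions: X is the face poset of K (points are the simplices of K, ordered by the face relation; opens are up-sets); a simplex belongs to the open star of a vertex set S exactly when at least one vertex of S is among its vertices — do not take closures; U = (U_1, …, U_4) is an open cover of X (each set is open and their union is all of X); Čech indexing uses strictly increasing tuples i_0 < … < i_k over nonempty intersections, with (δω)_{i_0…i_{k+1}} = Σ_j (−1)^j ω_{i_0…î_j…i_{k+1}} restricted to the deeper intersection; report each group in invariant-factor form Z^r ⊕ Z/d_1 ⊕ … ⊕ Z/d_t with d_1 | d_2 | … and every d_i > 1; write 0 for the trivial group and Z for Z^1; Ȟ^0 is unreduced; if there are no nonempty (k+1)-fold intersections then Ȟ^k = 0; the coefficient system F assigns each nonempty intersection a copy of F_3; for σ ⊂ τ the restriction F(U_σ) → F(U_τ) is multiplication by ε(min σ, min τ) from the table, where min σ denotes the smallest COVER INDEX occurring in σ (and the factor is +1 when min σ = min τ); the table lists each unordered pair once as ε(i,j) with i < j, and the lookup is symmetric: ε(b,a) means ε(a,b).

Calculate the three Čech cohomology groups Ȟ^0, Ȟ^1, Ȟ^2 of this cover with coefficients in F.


cover nerve:
  U1={{p},{p,q},{p,r},{p,s},{p,q,r}} U2={{s},{p,s},{r,s},{s,t},{r,s,t}} U3={{r},{p,r},{q,r},{r,s},{r,t},{p,q,r},{r,s,t}} U4={{q},{t},{p,q},{q,r},{r,t},{s,t},{p,q,r},{r,s,t}}
  U12={{p,s}} U13={{p,r},{p,q,r}} U14={{p,q},{p,q,r}} U23={{r,s},{r,s,t}} U24={{s,t},{r,s,t}} U34={{q,r},{r,t},{p,q,r},{r,s,t}}
  U134={{p,q,r}} U234={{r,s,t}}
C dims 4,6,2; δ0: rk_F3 3; δ1: rk_F3 2
Ȟ^0: (4−3)−0=1 ⇒ Z/3
Ȟ^1: (6−2)−3=1 ⇒ Z/3
Ȟ^2: (2−0)−2=0 ⇒ 0

Ȟ^0 = Z/3, Ȟ^1 = Z/3 and Ȟ^2 = 0


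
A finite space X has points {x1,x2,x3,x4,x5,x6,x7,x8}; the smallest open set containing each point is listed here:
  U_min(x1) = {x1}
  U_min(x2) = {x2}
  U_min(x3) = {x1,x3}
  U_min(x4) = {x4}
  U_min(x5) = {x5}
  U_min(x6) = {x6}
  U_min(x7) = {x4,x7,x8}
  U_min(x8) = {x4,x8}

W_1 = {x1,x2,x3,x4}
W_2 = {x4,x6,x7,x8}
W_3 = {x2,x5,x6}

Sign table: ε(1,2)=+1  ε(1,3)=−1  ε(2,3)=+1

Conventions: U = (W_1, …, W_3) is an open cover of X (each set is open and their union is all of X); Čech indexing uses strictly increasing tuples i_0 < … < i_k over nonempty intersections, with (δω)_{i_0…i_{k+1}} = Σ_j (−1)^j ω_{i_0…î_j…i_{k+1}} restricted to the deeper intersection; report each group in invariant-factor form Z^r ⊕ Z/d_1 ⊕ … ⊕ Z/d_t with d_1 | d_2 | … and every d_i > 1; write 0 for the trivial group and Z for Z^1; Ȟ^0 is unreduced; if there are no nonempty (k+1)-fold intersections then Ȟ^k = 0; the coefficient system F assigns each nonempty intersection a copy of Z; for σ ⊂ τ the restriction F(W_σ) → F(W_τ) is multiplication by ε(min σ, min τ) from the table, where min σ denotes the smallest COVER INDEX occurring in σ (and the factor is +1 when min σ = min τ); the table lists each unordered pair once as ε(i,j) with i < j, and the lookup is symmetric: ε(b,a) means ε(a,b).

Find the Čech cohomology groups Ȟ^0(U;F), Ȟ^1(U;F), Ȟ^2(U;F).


nerve simplices:
  W12={x4} W13={x2} W23={x6}
C dims 3,3; δ0: rk 3, SNF 1^2·2
degree 0: 3−3−0 = 0 → Ȟ^0 ≅ 0
degree 1: 3−0−3 = 0 plus torsion [2] → Ȟ^1 ≅ Z/2
degree 2: 0−0−0 = 0 → Ȟ^2 ≅ 0

Ȟ^0(U;F) ≅ 0,  Ȟ^1(U;F) ≅ Z/2,  Ȟ^2(U;F) ≅ 0


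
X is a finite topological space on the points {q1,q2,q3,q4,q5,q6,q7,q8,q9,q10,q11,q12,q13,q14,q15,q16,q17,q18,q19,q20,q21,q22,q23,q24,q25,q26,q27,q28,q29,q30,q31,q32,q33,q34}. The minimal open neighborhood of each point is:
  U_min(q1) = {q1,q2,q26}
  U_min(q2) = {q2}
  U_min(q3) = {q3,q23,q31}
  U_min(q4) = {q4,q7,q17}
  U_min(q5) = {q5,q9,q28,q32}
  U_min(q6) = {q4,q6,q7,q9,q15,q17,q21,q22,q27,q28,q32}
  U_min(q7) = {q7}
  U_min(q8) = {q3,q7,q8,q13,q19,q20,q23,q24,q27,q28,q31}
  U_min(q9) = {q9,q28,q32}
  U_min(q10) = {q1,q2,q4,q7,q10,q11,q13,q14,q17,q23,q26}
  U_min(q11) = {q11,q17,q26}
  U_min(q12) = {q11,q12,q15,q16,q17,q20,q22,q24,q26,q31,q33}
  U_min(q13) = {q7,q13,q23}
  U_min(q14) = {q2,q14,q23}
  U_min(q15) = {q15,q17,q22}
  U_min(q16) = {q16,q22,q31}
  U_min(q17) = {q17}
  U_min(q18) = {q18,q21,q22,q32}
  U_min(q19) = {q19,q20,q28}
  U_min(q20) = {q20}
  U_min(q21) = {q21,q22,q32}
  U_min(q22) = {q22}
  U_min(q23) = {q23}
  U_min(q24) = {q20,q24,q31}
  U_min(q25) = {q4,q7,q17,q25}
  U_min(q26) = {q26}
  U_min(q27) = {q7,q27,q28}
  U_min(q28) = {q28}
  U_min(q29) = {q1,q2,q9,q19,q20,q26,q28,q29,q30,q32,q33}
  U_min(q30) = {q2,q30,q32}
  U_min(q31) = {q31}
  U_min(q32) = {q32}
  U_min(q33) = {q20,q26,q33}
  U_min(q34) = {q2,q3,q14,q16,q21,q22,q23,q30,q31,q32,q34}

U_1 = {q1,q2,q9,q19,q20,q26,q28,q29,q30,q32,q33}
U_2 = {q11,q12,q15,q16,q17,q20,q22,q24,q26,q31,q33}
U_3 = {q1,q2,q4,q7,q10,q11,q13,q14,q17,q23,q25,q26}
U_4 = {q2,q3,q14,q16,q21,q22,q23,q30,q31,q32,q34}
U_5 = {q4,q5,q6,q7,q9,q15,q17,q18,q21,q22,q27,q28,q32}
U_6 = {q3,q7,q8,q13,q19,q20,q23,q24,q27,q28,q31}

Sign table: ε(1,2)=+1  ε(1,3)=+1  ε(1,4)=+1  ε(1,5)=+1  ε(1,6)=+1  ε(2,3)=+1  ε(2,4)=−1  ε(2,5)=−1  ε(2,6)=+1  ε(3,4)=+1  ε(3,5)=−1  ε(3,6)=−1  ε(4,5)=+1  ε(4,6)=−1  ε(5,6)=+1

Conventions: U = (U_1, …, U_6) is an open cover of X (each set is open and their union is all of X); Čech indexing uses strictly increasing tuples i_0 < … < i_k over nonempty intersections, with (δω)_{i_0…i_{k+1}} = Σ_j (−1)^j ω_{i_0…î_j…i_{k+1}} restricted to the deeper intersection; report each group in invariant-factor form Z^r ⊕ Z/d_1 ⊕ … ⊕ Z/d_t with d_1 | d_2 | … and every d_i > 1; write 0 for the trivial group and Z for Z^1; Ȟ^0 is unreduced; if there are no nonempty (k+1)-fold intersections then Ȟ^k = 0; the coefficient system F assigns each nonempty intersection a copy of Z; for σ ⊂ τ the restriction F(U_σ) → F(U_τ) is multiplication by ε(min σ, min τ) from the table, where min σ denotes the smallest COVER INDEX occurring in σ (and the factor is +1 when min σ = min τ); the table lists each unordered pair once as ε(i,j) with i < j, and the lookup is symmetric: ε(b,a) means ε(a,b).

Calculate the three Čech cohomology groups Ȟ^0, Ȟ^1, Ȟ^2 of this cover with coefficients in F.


Ȟ^0 ≅ 0; Ȟ^1 ≅ Z/2; Ȟ^2 ≅ Z

cover nerve:
  U12={q20,q26,q33} U13={q1,q2,q26} U14={q2,q30,q32} U15={q9,q28,q32} U16={q19,q20,q28} U23={q11,q17,q26} U24={q16,q22,q31} U25={q15,q17,q22} U26={q20,q24,q31} U34={q2,q14,q23} U35={q4,q7,q17} U36={q7,q13,q23} U45={q21,q22,q32} U46={q3,q23,q31} U56={q7,q27,q28}
  U123={q26} U126={q20} U134={q2} U145={q32} U156={q28} U235={q17} U245={q22} U246={q31} U346={q23} U356={q7}
C dims 6,15,10; δ0: rk 6, SNF 1^5·2; δ1: rk 9, SNF 1^9
Ȟ^0: (6−6)−0=0 ⇒ 0
Ȟ^1: (15−9)−6=0 plus torsion [2] ⇒ Z/2
Ȟ^2: (10−0)−9=1 ⇒ Z


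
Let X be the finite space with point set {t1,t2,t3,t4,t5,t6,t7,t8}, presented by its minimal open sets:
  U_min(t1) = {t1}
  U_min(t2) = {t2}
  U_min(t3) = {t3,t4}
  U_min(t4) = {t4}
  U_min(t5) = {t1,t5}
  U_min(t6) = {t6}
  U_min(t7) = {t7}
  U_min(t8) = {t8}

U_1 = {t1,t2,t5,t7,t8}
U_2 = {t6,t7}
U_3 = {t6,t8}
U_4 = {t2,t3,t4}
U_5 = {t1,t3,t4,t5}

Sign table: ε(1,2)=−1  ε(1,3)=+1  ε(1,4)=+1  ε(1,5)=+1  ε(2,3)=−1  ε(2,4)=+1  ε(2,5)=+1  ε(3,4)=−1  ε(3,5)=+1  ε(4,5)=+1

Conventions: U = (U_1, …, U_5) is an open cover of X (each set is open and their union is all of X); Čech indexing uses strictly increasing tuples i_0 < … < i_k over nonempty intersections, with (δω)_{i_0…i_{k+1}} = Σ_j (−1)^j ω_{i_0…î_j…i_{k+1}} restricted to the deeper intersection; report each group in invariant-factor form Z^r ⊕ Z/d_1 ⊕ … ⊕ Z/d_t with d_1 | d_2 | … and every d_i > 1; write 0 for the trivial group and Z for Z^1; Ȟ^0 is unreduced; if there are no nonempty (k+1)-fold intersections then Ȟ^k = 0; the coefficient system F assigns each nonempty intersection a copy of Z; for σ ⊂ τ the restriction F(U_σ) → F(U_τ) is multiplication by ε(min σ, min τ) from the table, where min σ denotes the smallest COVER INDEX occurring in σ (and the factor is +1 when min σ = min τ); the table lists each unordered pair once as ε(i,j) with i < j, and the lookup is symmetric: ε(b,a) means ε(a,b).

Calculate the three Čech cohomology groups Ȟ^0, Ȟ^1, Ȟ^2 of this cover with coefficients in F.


cover nerve:
  U12={t7} U13={t8} U14={t2} U15={t1,t5} U23={t6} U45={t3,t4}
C dims 5,6; δ0: rk 4, SNF 1^4
Ȟ^0: (5−4)−0=1 ⇒ Z
Ȟ^1: (6−0)−4=2 ⇒ Z^2
Ȟ^2: (0−0)−0=0 ⇒ 0

Ȟ^0 ≅ Z, Ȟ^1 ≅ Z^2 and Ȟ^2 ≅ 0


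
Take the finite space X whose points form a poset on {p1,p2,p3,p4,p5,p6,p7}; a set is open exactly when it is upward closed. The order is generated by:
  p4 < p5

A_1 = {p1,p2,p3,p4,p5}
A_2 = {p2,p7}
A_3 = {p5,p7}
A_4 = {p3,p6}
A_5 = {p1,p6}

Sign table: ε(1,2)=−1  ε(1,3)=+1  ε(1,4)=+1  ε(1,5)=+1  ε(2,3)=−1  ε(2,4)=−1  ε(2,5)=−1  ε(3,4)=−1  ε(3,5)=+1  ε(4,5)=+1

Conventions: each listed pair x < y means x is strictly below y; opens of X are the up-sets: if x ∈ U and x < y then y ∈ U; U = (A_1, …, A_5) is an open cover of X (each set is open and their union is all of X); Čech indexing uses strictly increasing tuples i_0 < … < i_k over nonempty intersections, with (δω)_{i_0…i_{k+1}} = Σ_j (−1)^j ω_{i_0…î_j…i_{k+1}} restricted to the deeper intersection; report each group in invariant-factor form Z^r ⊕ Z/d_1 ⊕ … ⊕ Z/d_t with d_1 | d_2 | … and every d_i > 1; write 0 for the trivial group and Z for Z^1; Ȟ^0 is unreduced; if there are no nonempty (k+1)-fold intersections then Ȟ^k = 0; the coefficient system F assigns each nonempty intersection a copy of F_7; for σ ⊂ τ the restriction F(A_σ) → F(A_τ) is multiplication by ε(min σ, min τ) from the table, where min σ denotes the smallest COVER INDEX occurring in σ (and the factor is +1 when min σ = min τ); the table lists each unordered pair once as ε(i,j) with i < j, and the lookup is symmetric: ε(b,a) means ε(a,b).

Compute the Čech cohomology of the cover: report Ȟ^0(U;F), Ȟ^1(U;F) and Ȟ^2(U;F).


Ȟ^0 ≅ Z/7, Ȟ^1 ≅ Z/7 ⊕ Z/7 and Ȟ^2 ≅ 0

nerve of the cover:
  A12={p2} A13={p5} A14={p3} A15={p1} A23={p7} A45={p6}
C dims 5,6; δ0: rk_F7 4
Ȟ^0 = (5 − 4) − 0 = 1, so Ȟ^0 ≅ Z/7
Ȟ^1 = (6 − 0) − 4 = 2, so Ȟ^1 ≅ Z/7 ⊕ Z/7
Ȟ^2 = (0 − 0) − 0 = 0, so Ȟ^2 ≅ 0


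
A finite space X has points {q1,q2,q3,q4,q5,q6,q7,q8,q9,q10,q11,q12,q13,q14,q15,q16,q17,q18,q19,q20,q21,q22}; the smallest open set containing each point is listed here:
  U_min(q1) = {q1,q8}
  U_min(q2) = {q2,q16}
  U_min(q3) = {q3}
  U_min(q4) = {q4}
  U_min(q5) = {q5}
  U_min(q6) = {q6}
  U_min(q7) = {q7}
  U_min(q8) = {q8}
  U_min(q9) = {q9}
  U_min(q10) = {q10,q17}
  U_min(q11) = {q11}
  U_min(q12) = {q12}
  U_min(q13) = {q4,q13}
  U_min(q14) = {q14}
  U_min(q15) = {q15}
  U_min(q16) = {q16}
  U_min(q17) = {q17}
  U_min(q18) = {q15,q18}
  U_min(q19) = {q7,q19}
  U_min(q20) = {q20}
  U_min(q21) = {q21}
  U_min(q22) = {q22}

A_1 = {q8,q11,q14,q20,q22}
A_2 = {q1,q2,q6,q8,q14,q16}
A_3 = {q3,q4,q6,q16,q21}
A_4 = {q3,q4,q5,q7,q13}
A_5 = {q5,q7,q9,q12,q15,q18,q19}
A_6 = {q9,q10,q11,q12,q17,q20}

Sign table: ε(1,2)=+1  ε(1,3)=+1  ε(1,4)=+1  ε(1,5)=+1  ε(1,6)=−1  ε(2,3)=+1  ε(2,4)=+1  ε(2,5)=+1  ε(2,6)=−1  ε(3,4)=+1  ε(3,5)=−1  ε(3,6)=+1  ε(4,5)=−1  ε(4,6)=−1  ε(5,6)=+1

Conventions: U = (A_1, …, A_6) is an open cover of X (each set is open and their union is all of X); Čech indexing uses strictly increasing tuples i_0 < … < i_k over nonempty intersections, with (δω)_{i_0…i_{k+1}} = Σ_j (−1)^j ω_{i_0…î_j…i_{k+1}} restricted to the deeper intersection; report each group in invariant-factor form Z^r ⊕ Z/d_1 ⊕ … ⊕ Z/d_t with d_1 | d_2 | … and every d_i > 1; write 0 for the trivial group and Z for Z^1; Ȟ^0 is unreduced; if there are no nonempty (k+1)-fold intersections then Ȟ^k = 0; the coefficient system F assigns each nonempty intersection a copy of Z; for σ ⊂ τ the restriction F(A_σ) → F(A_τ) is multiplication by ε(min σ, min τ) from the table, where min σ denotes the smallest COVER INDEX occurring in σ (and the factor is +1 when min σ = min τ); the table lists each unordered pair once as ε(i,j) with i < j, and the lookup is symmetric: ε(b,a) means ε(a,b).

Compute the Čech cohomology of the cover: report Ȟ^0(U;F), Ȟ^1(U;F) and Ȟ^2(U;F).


Ȟ^0 ≅ Z,  Ȟ^1 ≅ Z,  Ȟ^2 ≅ 0

nonempty intersections:
  A12={q8,q14} A16={q11,q20} A23={q6,q16} A34={q3,q4} A45={q5,q7} A56={q9,q12}
C dims 6,6; δ0: rk 5, SNF 1^5
Ȟ^0: (6−5)−0=1 ⇒ Z
Ȟ^1: (6−0)−5=1 ⇒ Z
Ȟ^2: (0−0)−0=0 ⇒ 0


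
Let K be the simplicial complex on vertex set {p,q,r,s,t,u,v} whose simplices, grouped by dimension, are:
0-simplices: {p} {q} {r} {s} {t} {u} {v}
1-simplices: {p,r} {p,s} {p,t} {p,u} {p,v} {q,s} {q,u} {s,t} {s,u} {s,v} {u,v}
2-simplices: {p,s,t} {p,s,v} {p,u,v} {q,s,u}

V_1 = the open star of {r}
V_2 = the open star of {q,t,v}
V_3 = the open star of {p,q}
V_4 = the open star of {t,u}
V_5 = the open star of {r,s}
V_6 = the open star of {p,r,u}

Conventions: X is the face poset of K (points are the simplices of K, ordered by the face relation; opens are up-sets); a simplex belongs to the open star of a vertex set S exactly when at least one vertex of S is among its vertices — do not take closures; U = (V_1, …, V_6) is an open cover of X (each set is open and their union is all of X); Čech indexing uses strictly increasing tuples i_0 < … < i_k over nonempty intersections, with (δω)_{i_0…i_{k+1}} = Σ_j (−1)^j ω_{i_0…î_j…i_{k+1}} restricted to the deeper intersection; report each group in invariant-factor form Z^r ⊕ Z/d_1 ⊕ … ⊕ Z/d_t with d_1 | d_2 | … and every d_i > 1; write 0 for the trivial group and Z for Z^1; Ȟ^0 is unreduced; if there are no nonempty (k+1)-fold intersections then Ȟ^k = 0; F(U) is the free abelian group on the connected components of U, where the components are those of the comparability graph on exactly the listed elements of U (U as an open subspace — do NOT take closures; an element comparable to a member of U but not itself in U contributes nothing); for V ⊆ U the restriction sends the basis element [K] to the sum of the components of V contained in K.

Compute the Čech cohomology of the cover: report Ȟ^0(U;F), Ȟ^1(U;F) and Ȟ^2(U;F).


Ȟ^0 = Z, Ȟ^1 = Z, Ȟ^2 = 0

nonempty overlaps:
  V1={{r},{p,r}} V2={{q},{t},{v},{p,t},{p,v},{q,s},{q,u},{s,t},{s,v},{u,v},{p,s,t},{p,s,v},{p,u,v},{q,s,u}} V3={{p},{q},{p,r},{p,s},{p,t},{p,u},{p,v},{q,s},{q,u},{p,s,t},{p,s,v},{p,u,v},{q,s,u}} V4={{t},{u},{p,t},{p,u},{q,u},{s,t},{s,u},{u,v},{p,s,t},{p,u,v},{q,s,u}} V5={{r},{s},{p,r},{p,s},{q,s},{s,t},{s,u},{s,v},{p,s,t},{p,s,v},{q,s,u}} V6={{p},{r},{u},{p,r},{p,s},{p,t},{p,u},{p,v},{q,u},{s,u},{u,v},{p,s,t},{p,s,v},{p,u,v},{q,s,u}}
  V13={{p,r}} V15={{r},{p,r}} V16={{r},{p,r}} V23={{q},{p,t},{p,v},{q,s},{q,u},{p,s,t},{p,s,v},{p,u,v},{q,s,u}} V24={{t},{p,t},{q,u},{s,t},{u,v},{p,s,t},{p,u,v},{q,s,u}} V25={{q,s},{s,t},{s,v},{p,s,t},{p,s,v},{q,s,u}} V26={{p,t},{p,v},{q,u},{u,v},{p,s,t},{p,s,v},{p,u,v},{q,s,u}} V34={{p,t},{p,u},{q,u},{p,s,t},{p,u,v},{q,s,u}} V35={{p,r},{p,s},{q,s},{p,s,t},{p,s,v},{q,s,u}} V36={{p},{p,r},{p,s},{p,t},{p,u},{p,v},{q,u},{p,s,t},{p,s,v},{p,u,v},{q,s,u}} V45={{s,t},{s,u},{p,s,t},{q,s,u}} V46={{u},{p,t},{p,u},{q,u},{s,u},{u,v},{p,s,t},{p,u,v},{q,s,u}} V56={{r},{p,r},{p,s},{s,u},{p,s,t},{p,s,v},{q,s,u}}
  V135={{p,r}} V136={{p,r}} V156={{r},{p,r}} V234={{p,t},{q,u},{p,s,t},{p,u,v},{q,s,u}} V235={{q,s},{p,s,t},{p,s,v},{q,s,u}} V236={{p,t},{p,v},{q,u},{p,s,t},{p,s,v},{p,u,v},{q,s,u}} V245={{s,t},{p,s,t},{q,s,u}} V246={{p,t},{q,u},{u,v},{p,s,t},{p,u,v},{q,s,u}} V256={{p,s,t},{p,s,v},{q,s,u}} V345={{p,s,t},{q,s,u}} V346={{p,t},{p,u},{q,u},{p,s,t},{p,u,v},{q,s,u}} V356={{p,r},{p,s},{p,s,t},{p,s,v},{q,s,u}} V456={{s,u},{p,s,t},{q,s,u}}
  V1356={{p,r}} V2345={{p,s,t},{q,s,u}} V2346={{p,t},{q,u},{p,s,t},{p,u,v},{q,s,u}} V2356={{p,s,t},{p,s,v},{q,s,u}} V2456={{p,s,t},{q,s,u}} V3456={{p,s,t},{q,s,u}}
  V23456={{p,s,t},{q,s,u}}
components per intersection:
  V1: {{r},{p,r}}
  V2: {{q},{q,s},{q,u},{q,s,u}} {{t},{p,t},{s,t},{p,s,t}} {{v},{p,v},{s,v},{u,v},{p,s,v},{p,u,v}}
  V3: {{p},{p,r},{p,s},{p,t},{p,u},{p,v},{p,s,t},{p,s,v},{p,u,v}} {{q},{q,s},{q,u},{q,s,u}}
  V4: {{t},{p,t},{s,t},{p,s,t}} {{u},{p,u},{q,u},{s,u},{u,v},{p,u,v},{q,s,u}}
  V5: {{r},{p,r}} {{s},{p,s},{q,s},{s,t},{s,u},{s,v},{p,s,t},{p,s,v},{q,s,u}}
  V6: {{p},{r},{u},{p,r},{p,s},{p,t},{p,u},{p,v},{q,u},{s,u},{u,v},{p,s,t},{p,s,v},{p,u,v},{q,s,u}}
  V13: {{p,r}}
  V15: {{r},{p,r}}
  V16: {{r},{p,r}}
  V23: {{q},{q,s},{q,u},{q,s,u}} {{p,t},{p,s,t}} {{p,v},{p,s,v},{p,u,v}}
  V24: {{t},{p,t},{s,t},{p,s,t}} {{q,u},{q,s,u}} {{u,v},{p,u,v}}
  V25: {{q,s},{q,s,u}} {{s,t},{p,s,t}} {{s,v},{p,s,v}}
  V26: {{p,t},{p,s,t}} {{p,v},{u,v},{p,s,v},{p,u,v}} {{q,u},{q,s,u}}
  V34: {{p,t},{p,s,t}} {{p,u},{p,u,v}} {{q,u},{q,s,u}}
  V35: {{p,r}} {{p,s},{p,s,t},{p,s,v}} {{q,s},{q,s,u}}
  V36: {{p},{p,r},{p,s},{p,t},{p,u},{p,v},{p,s,t},{p,s,v},{p,u,v}} {{q,u},{q,s,u}}
  V45: {{s,t},{p,s,t}} {{s,u},{q,s,u}}
  V46: {{u},{p,u},{q,u},{s,u},{u,v},{p,u,v},{q,s,u}} {{p,t},{p,s,t}}
  V56: {{r},{p,r}} {{p,s},{p,s,t},{p,s,v}} {{s,u},{q,s,u}}
  V135: {{p,r}}
  V136: {{p,r}}
  V156: {{r},{p,r}}
  V234: {{p,t},{p,s,t}} {{q,u},{q,s,u}} {{p,u,v}}
  V235: {{q,s},{q,s,u}} {{p,s,t}} {{p,s,v}}
  V236: {{p,t},{p,s,t}} {{p,v},{p,s,v},{p,u,v}} {{q,u},{q,s,u}}
  V245: {{s,t},{p,s,t}} {{q,s,u}}
  V246: {{p,t},{p,s,t}} {{q,u},{q,s,u}} {{u,v},{p,u,v}}
  V256: {{p,s,t}} {{p,s,v}} {{q,s,u}}
  V345: {{p,s,t}} {{q,s,u}}
  V346: {{p,t},{p,s,t}} {{p,u},{p,u,v}} {{q,u},{q,s,u}}
  V356: {{p,r}} {{p,s},{p,s,t},{p,s,v}} {{q,s,u}}
  V456: {{s,u},{q,s,u}} {{p,s,t}}
  V1356: {{p,r}}
  V2345: {{p,s,t}} {{q,s,u}}
  V2346: {{p,t},{p,s,t}} {{q,u},{q,s,u}} {{p,u,v}}
  V2356: {{p,s,t}} {{p,s,v}} {{q,s,u}}
  V2456: {{p,s,t}} {{q,s,u}}
  V3456: {{p,s,t}} {{q,s,u}}
  V23456: {{p,s,t}} {{q,s,u}}
C dims 11,30,30,13; δ0: rk 10, SNF 1^10; δ1: rk 19, SNF 1^19; δ2: rk 11, SNF 1^11
degree 0: 11−10−0 = 1 → Ȟ^0 ≅ Z
degree 1: 30−19−10 = 1 → Ȟ^1 ≅ Z
degree 2: 30−11−19 = 0 → Ȟ^2 ≅ 0


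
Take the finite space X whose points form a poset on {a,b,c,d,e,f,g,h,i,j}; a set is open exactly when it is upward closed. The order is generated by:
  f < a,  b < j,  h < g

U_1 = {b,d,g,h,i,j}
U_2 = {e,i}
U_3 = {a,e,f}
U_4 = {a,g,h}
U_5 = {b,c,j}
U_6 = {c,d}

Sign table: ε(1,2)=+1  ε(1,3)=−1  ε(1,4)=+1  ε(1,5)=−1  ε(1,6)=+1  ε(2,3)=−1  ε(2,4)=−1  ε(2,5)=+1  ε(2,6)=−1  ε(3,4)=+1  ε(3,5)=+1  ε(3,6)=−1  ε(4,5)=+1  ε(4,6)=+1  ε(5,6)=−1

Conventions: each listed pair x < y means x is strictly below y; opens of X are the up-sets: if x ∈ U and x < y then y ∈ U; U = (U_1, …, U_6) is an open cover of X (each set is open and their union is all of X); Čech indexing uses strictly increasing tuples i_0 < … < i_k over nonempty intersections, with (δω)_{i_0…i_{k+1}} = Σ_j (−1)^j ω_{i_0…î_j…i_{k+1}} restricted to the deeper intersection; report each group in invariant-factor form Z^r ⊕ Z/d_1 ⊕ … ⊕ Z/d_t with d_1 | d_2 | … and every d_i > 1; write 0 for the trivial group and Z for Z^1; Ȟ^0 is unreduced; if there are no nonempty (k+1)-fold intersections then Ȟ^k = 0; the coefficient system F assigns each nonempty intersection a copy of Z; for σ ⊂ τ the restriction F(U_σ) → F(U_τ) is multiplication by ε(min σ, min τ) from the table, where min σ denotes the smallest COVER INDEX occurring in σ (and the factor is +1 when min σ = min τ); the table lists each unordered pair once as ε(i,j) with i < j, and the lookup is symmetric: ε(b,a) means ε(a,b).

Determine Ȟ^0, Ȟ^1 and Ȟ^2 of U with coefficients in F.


nerve of the cover:
  U12={i} U14={g,h} U15={b,j} U16={d} U23={e} U34={a} U56={c}
C dims 6,7; δ0: rk 6, SNF 1^5·2
Ȟ^0 = (6 − 6) − 0 = 0, so Ȟ^0 ≅ 0
Ȟ^1 = (7 − 0) − 6 = 1 plus torsion [2], so Ȟ^1 ≅ Z ⊕ Z/2
Ȟ^2 = (0 − 0) − 0 = 0, so Ȟ^2 ≅ 0

Ȟ^0 ≅ 0, Ȟ^1 ≅ Z ⊕ Z/2, Ȟ^2 ≅ 0


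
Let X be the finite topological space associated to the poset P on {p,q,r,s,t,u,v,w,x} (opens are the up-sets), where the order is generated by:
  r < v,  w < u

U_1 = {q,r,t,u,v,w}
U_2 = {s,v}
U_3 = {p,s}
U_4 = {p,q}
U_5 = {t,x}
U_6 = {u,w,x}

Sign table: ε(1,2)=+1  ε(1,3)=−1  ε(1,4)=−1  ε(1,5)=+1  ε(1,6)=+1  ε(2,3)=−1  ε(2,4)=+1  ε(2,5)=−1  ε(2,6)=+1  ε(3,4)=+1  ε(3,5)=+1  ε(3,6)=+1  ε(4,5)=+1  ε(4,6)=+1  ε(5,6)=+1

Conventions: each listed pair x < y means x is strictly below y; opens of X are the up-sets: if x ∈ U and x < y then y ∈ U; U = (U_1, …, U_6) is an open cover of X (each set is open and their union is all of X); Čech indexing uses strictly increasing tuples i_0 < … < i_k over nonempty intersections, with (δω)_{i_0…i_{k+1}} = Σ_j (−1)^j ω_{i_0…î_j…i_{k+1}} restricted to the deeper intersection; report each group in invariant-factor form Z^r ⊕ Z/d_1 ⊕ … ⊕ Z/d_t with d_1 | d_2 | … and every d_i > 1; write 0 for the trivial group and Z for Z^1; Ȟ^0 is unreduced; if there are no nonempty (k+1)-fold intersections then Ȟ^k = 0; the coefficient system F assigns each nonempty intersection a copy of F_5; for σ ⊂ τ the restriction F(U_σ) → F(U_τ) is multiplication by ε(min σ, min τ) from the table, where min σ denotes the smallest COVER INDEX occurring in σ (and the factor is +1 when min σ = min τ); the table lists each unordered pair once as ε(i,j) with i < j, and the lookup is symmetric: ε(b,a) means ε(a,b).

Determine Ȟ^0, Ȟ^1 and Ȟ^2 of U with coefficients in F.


cover nerve:
  U12={v} U14={q} U15={t} U16={u,w} U23={s} U34={p} U56={x}
C dims 6,7; δ0: rk_F5 5
Ȟ^0: (6−5)−0=1 ⇒ Z/5
Ȟ^1: (7−0)−5=2 ⇒ Z/5 ⊕ Z/5
Ȟ^2: (0−0)−0=0 ⇒ 0

Ȟ^0(U;F) ≅ Z/5, Ȟ^1(U;F) ≅ Z/5 ⊕ Z/5, Ȟ^2(U;F) ≅ 0
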